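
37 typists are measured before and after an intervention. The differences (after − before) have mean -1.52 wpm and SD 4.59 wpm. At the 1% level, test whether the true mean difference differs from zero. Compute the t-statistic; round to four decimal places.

H0: μ_d = 0; H1: μ_d ≠ 0 (paired t-test on the differences, two-sided).
t = d̄/(s_d/√n) = -1.52/(4.59/√37) = -2.0143
df = n − 1 = 36
Two-sided p-value ≈ 0.051
Since p ≈ 0.051 > α = 0.01, fail to reject H0; the data do not provide sufficient evidence against H0.

-2.0143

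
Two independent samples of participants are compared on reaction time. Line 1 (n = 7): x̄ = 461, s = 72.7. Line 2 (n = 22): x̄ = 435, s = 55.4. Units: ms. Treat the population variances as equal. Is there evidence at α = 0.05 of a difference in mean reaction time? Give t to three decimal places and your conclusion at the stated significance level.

t = 1.004; fail to reject H0

Let group 1 = line 1, group 2 = line 2. H0: μ_1 = μ_2; H1: μ_1 ≠ μ_2 (two-sample pooled-variance t-test, two-sided).
s_p² = [(7−1)·72.7² + (22−1)·55.4²]/(7+22−2) = 3561.63
t = (461 − 435)/√[3561.63·(1/7 + 1/22)] = 1.004
df = n₁ + n₂ − 2 = 27
Two-sided p-value ≈ 0.3243
Since p ≈ 0.3243 > α = 0.05, fail to reject H0; the evidence is not statistically significant.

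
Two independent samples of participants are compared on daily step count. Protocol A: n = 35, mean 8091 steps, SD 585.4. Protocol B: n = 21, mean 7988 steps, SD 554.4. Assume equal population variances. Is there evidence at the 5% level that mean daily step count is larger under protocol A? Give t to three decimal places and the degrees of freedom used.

t = 0.650, df = 54

Let group 1 = protocol A, group 2 = protocol B. H0: μ_1 = μ_2; H1: μ_1 > μ_2 (two-sample pooled-variance t-test, right-tailed).
s_p² = [(35−1)·585.4² + (21−1)·554.4²]/(35+21−2) = 329607
t = (8091 − 7988)/√[329607·(1/35 + 1/21)] = 0.650
df = n₁ + n₂ − 2 = 54
p-value = P(T ≥ 0.650) ≈ 0.2592
Since p ≈ 0.2592 > α = 0.05, fail to reject H0; the data do not provide sufficient evidence against H0.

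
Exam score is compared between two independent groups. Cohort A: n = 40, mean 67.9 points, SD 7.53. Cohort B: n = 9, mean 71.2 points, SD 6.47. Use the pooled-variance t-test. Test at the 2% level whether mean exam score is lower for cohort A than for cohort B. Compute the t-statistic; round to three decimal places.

-1.215

Let group 1 = cohort A, group 2 = cohort B. H0: μ_1 = μ_2; H1: μ_1 < μ_2 (two-sample pooled-variance t-test, left-tailed).
s_p² = [(40−1)·7.53² + (9−1)·6.47²]/(40+9−2) = 54.1749
t = (67.9 − 71.2)/√[54.1749·(1/40 + 1/9)] = -1.215
df = n₁ + n₂ − 2 = 47
p-value = P(T ≤ -1.215) ≈ 0.1152
Since p ≈ 0.1152 > α = 0.02, fail to reject H0; the data do not provide sufficient evidence against H0.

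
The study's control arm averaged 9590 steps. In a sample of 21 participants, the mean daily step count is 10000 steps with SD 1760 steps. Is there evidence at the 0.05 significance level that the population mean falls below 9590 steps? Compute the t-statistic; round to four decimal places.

1.0675

H0: μ = 9590; H1: μ < 9590 (one-sample t-test, left-tailed).
t = (x̄ − μ₀)/(s/√n) = (10000 − 9590)/(1760/√21) = 1.0675
df = n − 1 = 20
p-value = P(T ≤ 1.0675) ≈ 0.8508
Since p ≈ 0.8508 > α = 0.05, fail to reject H0; the data do not provide sufficient evidence against H0.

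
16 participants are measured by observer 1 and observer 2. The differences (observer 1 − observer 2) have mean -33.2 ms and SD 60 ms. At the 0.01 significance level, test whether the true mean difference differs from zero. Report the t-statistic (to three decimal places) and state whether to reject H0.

t = -2.213; fail to reject H0

H0: μ_d = 0; H1: μ_d ≠ 0 (paired t-test on the differences, two-sided).
t = d̄/(s_d/√n) = -33.2/(60/√16) = -2.213
df = n − 1 = 15
Two-sided p-value ≈ 0.0428
Since p ≈ 0.0428 > α = 0.01, fail to reject H0; the evidence is not statistically significant.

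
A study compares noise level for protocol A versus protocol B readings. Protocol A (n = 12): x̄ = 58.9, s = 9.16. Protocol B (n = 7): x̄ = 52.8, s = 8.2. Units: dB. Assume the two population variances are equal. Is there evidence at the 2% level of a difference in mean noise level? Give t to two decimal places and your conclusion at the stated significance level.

t = 1.45; fail to reject H0

Let group 1 = protocol A, group 2 = protocol B. H0: μ_1 = μ_2; H1: μ_1 ≠ μ_2 (two-sample pooled-variance t-test, two-sided).
s_p² = [(12−1)·9.16² + (7−1)·8.2²]/(12+7−2) = 78.0236
t = (58.9 − 52.8)/√[78.0236·(1/12 + 1/7)] = 1.45
df = n₁ + n₂ − 2 = 17
Two-sided p-value ≈ 0.165
Since p ≈ 0.165 > α = 0.02, fail to reject H0; the evidence is not statistically significant.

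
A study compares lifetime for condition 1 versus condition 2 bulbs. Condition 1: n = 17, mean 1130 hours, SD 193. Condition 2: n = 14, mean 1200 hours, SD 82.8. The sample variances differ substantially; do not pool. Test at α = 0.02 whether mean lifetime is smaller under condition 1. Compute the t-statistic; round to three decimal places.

-1.352

Let group 1 = condition 1, group 2 = condition 2. H0: μ_1 = μ_2; H1: μ_1 < μ_2 (Welch's two-sample t-test, left-tailed).
t = (x̄_1 − x̄_2)/√(s_1²/n_1 + s_2²/n_2) = (1130 − 1200)/√(193²/17 + 82.8²/14) = -1.352
Welch–Satterthwaite df ≈ 22.56
p-value = P(T ≤ -1.352) ≈ 0.0949
Since p ≈ 0.0949 > α = 0.02, fail to reject H0; the evidence is not statistically significant.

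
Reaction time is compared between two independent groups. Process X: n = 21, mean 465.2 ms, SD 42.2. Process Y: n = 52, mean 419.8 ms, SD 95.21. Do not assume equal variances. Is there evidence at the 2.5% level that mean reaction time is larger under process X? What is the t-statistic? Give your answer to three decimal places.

Let group 1 = process X, group 2 = process Y. H0: μ_1 = μ_2; H1: μ_1 > μ_2 (Welch's two-sample t-test, right-tailed).
t = (x̄_1 − x̄_2)/√(s_1²/n_1 + s_2²/n_2) = (465.2 − 419.8)/√(42.2²/21 + 95.21²/52) = 2.820
Welch–Satterthwaite df ≈ 70.28
p-value = P(T ≥ 2.820) ≈ 0.003
Since p ≈ 0.003 < α = 0.025, reject H0; the evidence is statistically significant.

2.820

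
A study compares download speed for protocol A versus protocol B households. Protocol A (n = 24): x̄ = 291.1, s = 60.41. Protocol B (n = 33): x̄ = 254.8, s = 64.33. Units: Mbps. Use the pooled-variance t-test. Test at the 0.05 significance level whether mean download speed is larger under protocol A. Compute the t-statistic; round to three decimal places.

Let group 1 = protocol A, group 2 = protocol B. H0: μ_1 = μ_2; H1: μ_1 > μ_2 (two-sample pooled-variance t-test, right-tailed).
s_p² = [(24−1)·60.41² + (33−1)·64.33²]/(24+33−2) = 3933.87
t = (291.1 − 254.8)/√[3933.87·(1/24 + 1/33)] = 2.157
df = n₁ + n₂ − 2 = 55
p-value = P(T ≥ 2.157) ≈ 0.0177
Since p ≈ 0.0177 < α = 0.05, reject H0; the data support H1.

2.157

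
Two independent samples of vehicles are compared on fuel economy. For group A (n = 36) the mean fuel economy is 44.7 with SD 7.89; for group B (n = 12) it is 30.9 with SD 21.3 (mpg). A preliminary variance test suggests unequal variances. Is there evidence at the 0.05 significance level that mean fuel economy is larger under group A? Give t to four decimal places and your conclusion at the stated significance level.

Let group 1 = group A, group 2 = group B. H0: μ_1 = μ_2; H1: μ_1 > μ_2 (Welch's two-sample t-test, right-tailed).
t = (x̄_1 − x̄_2)/√(s_1²/n_1 + s_2²/n_2) = (44.7 − 30.9)/√(7.89²/36 + 21.3²/12) = 2.1947
Welch–Satterthwaite df ≈ 12.02
p-value = P(T ≥ 2.1947) ≈ 0.0243
Since p ≈ 0.0243 < α = 0.05, reject H0; the data support H1.

t = 2.1947; reject H0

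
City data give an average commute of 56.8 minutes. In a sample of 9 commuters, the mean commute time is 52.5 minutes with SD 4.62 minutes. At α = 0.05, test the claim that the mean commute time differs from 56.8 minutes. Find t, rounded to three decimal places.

-2.792

H0: μ = 56.8; H1: μ ≠ 56.8 (one-sample t-test, two-sided).
t = (x̄ − μ₀)/(s/√n) = (52.5 − 56.8)/(4.62/√9) = -2.792
df = n − 1 = 8
Two-sided p-value ≈ 0.0235
Since p ≈ 0.0235 < α = 0.05, reject H0; the evidence is statistically significant.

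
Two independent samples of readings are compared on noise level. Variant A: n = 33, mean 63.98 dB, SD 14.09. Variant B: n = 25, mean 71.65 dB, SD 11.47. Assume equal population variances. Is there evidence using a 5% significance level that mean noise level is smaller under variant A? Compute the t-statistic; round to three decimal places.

-2.220

Let group 1 = variant A, group 2 = variant B. H0: μ_1 = μ_2; H1: μ_1 < μ_2 (two-sample pooled-variance t-test, left-tailed).
s_p² = [(33−1)·14.09² + (25−1)·11.47²]/(33+25−2) = 169.828
t = (63.98 − 71.65)/√[169.828·(1/33 + 1/25)] = -2.220
df = n₁ + n₂ − 2 = 56
p-value = P(T ≤ -2.220) ≈ 0.015
Since p ≈ 0.015 < α = 0.05, reject H0; the data support H1.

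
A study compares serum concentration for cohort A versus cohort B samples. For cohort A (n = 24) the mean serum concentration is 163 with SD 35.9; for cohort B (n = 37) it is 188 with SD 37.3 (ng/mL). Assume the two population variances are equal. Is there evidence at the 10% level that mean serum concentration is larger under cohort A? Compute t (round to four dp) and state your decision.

Let group 1 = cohort A, group 2 = cohort B. H0: μ_1 = μ_2; H1: μ_1 > μ_2 (two-sample pooled-variance t-test, right-tailed).
s_p² = [(24−1)·35.9² + (37−1)·37.3²]/(24+37−2) = 1351.34
t = (163 − 188)/√[1351.34·(1/24 + 1/37)] = -2.5948
df = n₁ + n₂ − 2 = 59
p-value = P(T ≥ -2.5948) ≈ 0.9940
Since p ≈ 0.9940 > α = 0.1, fail to reject H0; the evidence is not statistically significant.

t = -2.5948; fail to reject H0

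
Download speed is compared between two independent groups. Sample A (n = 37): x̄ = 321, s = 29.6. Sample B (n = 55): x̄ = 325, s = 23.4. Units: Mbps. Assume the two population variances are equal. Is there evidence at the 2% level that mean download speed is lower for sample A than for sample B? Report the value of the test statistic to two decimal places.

Let group 1 = sample A, group 2 = sample B. H0: μ_1 = μ_2; H1: μ_1 < μ_2 (two-sample pooled-variance t-test, left-tailed).
s_p² = [(37−1)·29.6² + (55−1)·23.4²]/(37+55−2) = 679
t = (321 − 325)/√[679·(1/37 + 1/55)] = -0.72
df = n₁ + n₂ − 2 = 90
p-value = P(T ≤ -0.72) ≈ 0.2361
Since p ≈ 0.2361 > α = 0.02, fail to reject H0; the evidence is not statistically significant.

-0.72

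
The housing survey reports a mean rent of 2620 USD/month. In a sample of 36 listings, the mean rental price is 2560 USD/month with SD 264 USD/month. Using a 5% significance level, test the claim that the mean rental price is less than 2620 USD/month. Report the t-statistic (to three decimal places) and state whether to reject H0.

H0: μ = 2620; H1: μ < 2620 (one-sample t-test, left-tailed).
t = (x̄ − μ₀)/(s/√n) = (2560 − 2620)/(264/√36) = -1.364
df = n − 1 = 35
p-value = P(T ≤ -1.364) ≈ 0.0907
Since p ≈ 0.0907 > α = 0.05, fail to reject H0; the data do not provide sufficient evidence against H0.

t = -1.364; fail to reject H0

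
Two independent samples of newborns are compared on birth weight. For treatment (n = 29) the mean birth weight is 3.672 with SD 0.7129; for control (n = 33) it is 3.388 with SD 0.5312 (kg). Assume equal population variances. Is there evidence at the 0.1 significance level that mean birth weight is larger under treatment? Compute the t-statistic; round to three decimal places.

1.792

Let group 1 = treatment, group 2 = control. H0: μ_1 = μ_2; H1: μ_1 > μ_2 (two-sample pooled-variance t-test, right-tailed).
s_p² = [(29−1)·0.7129² + (33−1)·0.5312²]/(29+33−2) = 0.387665
t = (3.672 − 3.388)/√[0.387665·(1/29 + 1/33)] = 1.792
df = n₁ + n₂ − 2 = 60
p-value = P(T ≥ 1.792) ≈ 0.0391
Since p ≈ 0.0391 < α = 0.1, reject H0; the data support H1.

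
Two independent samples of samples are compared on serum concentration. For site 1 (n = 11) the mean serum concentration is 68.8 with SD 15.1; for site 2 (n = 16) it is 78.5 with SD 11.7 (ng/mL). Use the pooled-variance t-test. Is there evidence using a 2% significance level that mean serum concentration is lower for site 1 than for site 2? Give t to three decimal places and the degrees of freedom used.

Let group 1 = site 1, group 2 = site 2. H0: μ_1 = μ_2; H1: μ_1 < μ_2 (two-sample pooled-variance t-test, left-tailed).
s_p² = [(11−1)·15.1² + (16−1)·11.7²]/(11+16−2) = 173.338
t = (68.8 − 78.5)/√[173.338·(1/11 + 1/16)] = -1.881
df = n₁ + n₂ − 2 = 25
p-value = P(T ≤ -1.881) ≈ 0.0358
Since p ≈ 0.0358 > α = 0.02, fail to reject H0; the evidence is not statistically significant.

t = -1.881, df = 25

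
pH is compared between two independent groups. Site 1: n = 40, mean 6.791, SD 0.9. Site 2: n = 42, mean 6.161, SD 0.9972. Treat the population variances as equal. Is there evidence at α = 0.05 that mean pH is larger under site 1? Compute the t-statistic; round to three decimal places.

Let group 1 = site 1, group 2 = site 2. H0: μ_1 = μ_2; H1: μ_1 > μ_2 (two-sample pooled-variance t-test, right-tailed).
s_p² = [(40−1)·0.9² + (42−1)·0.9972²]/(40+42−2) = 0.904509
t = (6.791 − 6.161)/√[0.904509·(1/40 + 1/42)] = 2.998
df = n₁ + n₂ − 2 = 80
p-value = P(T ≥ 2.998) ≈ 0.002
Since p ≈ 0.002 < α = 0.05, reject H0; the evidence is statistically significant.

2.998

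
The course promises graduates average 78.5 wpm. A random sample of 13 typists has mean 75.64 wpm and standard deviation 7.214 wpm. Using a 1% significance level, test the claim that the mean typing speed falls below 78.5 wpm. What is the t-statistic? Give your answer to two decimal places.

-1.43

H0: μ = 78.5; H1: μ < 78.5 (one-sample t-test, left-tailed).
t = (x̄ − μ₀)/(s/√n) = (75.64 − 78.5)/(7.214/√13) = -1.43
df = n − 1 = 12
p-value = P(T ≤ -1.43) ≈ 0.0892
Since p ≈ 0.0892 > α = 0.01, fail to reject H0; the data do not provide sufficient evidence against H0.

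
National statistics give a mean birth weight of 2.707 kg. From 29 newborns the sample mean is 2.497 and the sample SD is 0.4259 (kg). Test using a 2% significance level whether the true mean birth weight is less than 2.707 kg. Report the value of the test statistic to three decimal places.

-2.655

H0: μ = 2.707; H1: μ < 2.707 (one-sample t-test, left-tailed).
t = (x̄ − μ₀)/(s/√n) = (2.497 − 2.707)/(0.4259/√29) = -2.655
df = n − 1 = 28
p-value = P(T ≤ -2.655) ≈ 0.0065
Since p ≈ 0.0065 < α = 0.02, reject H0; the evidence is statistically significant.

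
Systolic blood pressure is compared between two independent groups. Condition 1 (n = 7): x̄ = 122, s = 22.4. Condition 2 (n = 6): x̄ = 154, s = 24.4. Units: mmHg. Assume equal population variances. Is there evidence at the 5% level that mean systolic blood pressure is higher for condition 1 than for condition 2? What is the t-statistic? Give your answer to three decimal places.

Let group 1 = condition 1, group 2 = condition 2. H0: μ_1 = μ_2; H1: μ_1 > μ_2 (two-sample pooled-variance t-test, right-tailed).
s_p² = [(7−1)·22.4² + (6−1)·24.4²]/(7+6−2) = 544.305
t = (122 − 154)/√[544.305·(1/7 + 1/6)] = -2.465
df = n₁ + n₂ − 2 = 11
p-value = P(T ≥ -2.465) ≈ 0.9843
Since p ≈ 0.9843 > α = 0.05, fail to reject H0; the data do not provide sufficient evidence against H0.

-2.465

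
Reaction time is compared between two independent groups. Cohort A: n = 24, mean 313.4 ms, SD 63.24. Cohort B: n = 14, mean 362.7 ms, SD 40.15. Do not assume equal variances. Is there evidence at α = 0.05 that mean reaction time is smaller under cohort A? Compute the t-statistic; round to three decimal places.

Let group 1 = cohort A, group 2 = cohort B. H0: μ_1 = μ_2; H1: μ_1 < μ_2 (Welch's two-sample t-test, left-tailed).
t = (x̄_1 − x̄_2)/√(s_1²/n_1 + s_2²/n_2) = (313.4 − 362.7)/√(63.24²/24 + 40.15²/14) = -2.937
Welch–Satterthwaite df ≈ 35.65
p-value = P(T ≤ -2.937) ≈ 0.003
Since p ≈ 0.003 < α = 0.05, reject H0; the data support H1.

-2.937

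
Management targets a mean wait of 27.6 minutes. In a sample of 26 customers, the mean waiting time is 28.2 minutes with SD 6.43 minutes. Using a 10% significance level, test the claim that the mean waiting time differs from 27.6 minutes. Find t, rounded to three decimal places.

H0: μ = 27.6; H1: μ ≠ 27.6 (one-sample t-test, two-sided).
t = (x̄ − μ₀)/(s/√n) = (28.2 − 27.6)/(6.43/√26) = 0.476
df = n − 1 = 25
Two-sided p-value ≈ 0.6383
Since p ≈ 0.6383 > α = 0.1, fail to reject H0; the data do not provide sufficient evidence against H0.

0.476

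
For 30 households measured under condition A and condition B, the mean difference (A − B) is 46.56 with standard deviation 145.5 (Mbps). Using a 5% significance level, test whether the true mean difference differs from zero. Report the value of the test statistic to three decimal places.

1.753

H0: μ_d = 0; H1: μ_d ≠ 0 (paired t-test on the differences, two-sided).
t = d̄/(s_d/√n) = 46.56/(145.5/√30) = 1.753
df = n − 1 = 29
Two-sided p-value ≈ 0.0902
Since p ≈ 0.0902 > α = 0.05, fail to reject H0; the evidence is not statistically significant.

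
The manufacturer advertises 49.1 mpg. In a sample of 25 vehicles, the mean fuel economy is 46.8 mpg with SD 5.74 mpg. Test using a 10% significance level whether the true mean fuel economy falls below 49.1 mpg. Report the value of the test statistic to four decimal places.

H0: μ = 49.1; H1: μ < 49.1 (one-sample t-test, left-tailed).
t = (x̄ − μ₀)/(s/√n) = (46.8 − 49.1)/(5.74/√25) = -2.0035
df = n − 1 = 24
p-value = P(T ≤ -2.0035) ≈ 0.028
Since p ≈ 0.028 < α = 0.1, reject H0; the data support H1.

-2.0035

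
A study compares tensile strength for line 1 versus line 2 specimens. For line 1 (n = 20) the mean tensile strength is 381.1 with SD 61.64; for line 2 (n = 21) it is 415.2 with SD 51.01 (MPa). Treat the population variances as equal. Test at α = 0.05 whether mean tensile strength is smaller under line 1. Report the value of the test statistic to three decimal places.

Let group 1 = line 1, group 2 = line 2. H0: μ_1 = μ_2; H1: μ_1 < μ_2 (two-sample pooled-variance t-test, left-tailed).
s_p² = [(20−1)·61.64² + (21−1)·51.01²]/(20+21−2) = 3185.4
t = (381.1 − 415.2)/√[3185.4·(1/20 + 1/21)] = -1.934
df = n₁ + n₂ − 2 = 39
p-value = P(T ≤ -1.934) ≈ 0.030
Since p ≈ 0.030 < α = 0.05, reject H0; the data support H1.

-1.934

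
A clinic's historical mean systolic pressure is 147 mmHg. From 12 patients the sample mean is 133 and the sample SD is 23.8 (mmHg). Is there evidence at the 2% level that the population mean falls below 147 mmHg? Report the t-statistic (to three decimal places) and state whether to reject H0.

t = -2.038; fail to reject H0

H0: μ = 147; H1: μ < 147 (one-sample t-test, left-tailed).
t = (x̄ − μ₀)/(s/√n) = (133 − 147)/(23.8/√12) = -2.038
df = n − 1 = 11
p-value = P(T ≤ -2.038) ≈ 0.033
Since p ≈ 0.033 > α = 0.02, fail to reject H0; the data do not provide sufficient evidence against H0.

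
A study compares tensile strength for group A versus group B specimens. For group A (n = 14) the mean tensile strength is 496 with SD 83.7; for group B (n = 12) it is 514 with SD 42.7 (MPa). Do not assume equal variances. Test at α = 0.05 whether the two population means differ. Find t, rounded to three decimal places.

-0.705

Let group 1 = group A, group 2 = group B. H0: μ_1 = μ_2; H1: μ_1 ≠ μ_2 (Welch's two-sample t-test, two-sided).
t = (x̄_1 − x̄_2)/√(s_1²/n_1 + s_2²/n_2) = (496 − 514)/√(83.7²/14 + 42.7²/12) = -0.705
Welch–Satterthwaite df ≈ 19.92
Two-sided p-value ≈ 0.4891
Since p ≈ 0.4891 > α = 0.05, fail to reject H0; the data do not provide sufficient evidence against H0.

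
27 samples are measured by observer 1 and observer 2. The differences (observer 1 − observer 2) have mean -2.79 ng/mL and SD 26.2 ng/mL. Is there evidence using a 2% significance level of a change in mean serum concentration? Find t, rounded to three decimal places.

-0.553

H0: μ_d = 0; H1: μ_d ≠ 0 (paired t-test on the differences, two-sided).
t = d̄/(s_d/√n) = -2.79/(26.2/√27) = -0.553
df = n − 1 = 26
Two-sided p-value ≈ 0.585
Since p ≈ 0.585 > α = 0.02, fail to reject H0; the evidence is not statistically significant.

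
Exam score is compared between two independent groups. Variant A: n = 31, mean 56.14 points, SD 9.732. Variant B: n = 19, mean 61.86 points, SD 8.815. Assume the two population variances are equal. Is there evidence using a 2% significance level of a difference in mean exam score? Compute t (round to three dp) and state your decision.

t = -2.089; fail to reject H0

Let group 1 = variant A, group 2 = variant B. H0: μ_1 = μ_2; H1: μ_1 ≠ μ_2 (two-sample pooled-variance t-test, two-sided).
s_p² = [(31−1)·9.732² + (19−1)·8.815²]/(31+19−2) = 88.334
t = (56.14 − 61.86)/√[88.334·(1/31 + 1/19)] = -2.089
df = n₁ + n₂ − 2 = 48
Two-sided p-value ≈ 0.042
Since p ≈ 0.042 > α = 0.02, fail to reject H0; the data do not provide sufficient evidence against H0.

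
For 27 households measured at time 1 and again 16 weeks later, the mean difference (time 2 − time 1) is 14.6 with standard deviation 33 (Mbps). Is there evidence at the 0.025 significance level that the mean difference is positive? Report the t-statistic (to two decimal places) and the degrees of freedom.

H0: μ_d = 0; H1: μ_d > 0 (paired t-test on the differences, right-tailed).
t = d̄/(s_d/√n) = 14.6/(33/√27) = 2.30
df = n − 1 = 26
p-value = P(T ≥ 2.30) ≈ 0.015
Since p ≈ 0.015 < α = 0.025, reject H0; the data support H1.

t = 2.30, df = 26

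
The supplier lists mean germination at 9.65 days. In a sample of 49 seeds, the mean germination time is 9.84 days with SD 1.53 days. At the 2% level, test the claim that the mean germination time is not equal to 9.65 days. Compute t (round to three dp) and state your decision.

H0: μ = 9.65; H1: μ ≠ 9.65 (one-sample t-test, two-sided).
t = (x̄ − μ₀)/(s/√n) = (9.84 − 9.65)/(1.53/√49) = 0.869
df = n − 1 = 48
Two-sided p-value ≈ 0.3890
Since p ≈ 0.3890 > α = 0.02, fail to reject H0; the evidence is not statistically significant.

t = 0.869; fail to reject H0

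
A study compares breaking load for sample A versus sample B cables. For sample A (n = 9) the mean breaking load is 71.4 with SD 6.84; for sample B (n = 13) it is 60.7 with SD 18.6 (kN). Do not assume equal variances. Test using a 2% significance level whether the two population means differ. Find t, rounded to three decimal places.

Let group 1 = sample A, group 2 = sample B. H0: μ_1 = μ_2; H1: μ_1 ≠ μ_2 (Welch's two-sample t-test, two-sided).
t = (x̄_1 − x̄_2)/√(s_1²/n_1 + s_2²/n_2) = (71.4 − 60.7)/√(6.84²/9 + 18.6²/13) = 1.897
Welch–Satterthwaite df ≈ 16.22
Two-sided p-value ≈ 0.076
Since p ≈ 0.076 > α = 0.02, fail to reject H0; the data do not provide sufficient evidence against H0.

1.897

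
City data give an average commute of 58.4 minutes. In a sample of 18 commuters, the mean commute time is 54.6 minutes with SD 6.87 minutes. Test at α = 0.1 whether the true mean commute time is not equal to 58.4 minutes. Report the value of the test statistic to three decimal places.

H0: μ = 58.4; H1: μ ≠ 58.4 (one-sample t-test, two-sided).
t = (x̄ − μ₀)/(s/√n) = (54.6 − 58.4)/(6.87/√18) = -2.347
df = n − 1 = 17
Two-sided p-value ≈ 0.031
Since p ≈ 0.031 < α = 0.1, reject H0; the data support H1.

-2.347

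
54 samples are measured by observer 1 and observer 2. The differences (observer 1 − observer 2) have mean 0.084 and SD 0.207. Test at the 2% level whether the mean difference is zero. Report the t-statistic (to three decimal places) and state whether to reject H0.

t = 2.982; reject H0

H0: μ_d = 0; H1: μ_d ≠ 0 (paired t-test on the differences, two-sided).
t = d̄/(s_d/√n) = 0.084/(0.207/√54) = 2.982
df = n − 1 = 53
Two-sided p-value ≈ 0.0043
Since p ≈ 0.0043 < α = 0.02, reject H0; the evidence is statistically significant.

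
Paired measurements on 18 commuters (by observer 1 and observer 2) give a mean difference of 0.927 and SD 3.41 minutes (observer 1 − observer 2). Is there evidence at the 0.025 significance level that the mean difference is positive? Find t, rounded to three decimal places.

1.153

H0: μ_d = 0; H1: μ_d > 0 (paired t-test on the differences, right-tailed).
t = d̄/(s_d/√n) = 0.927/(3.41/√18) = 1.153
df = n − 1 = 17
p-value = P(T ≥ 1.153) ≈ 0.132
Since p ≈ 0.132 > α = 0.025, fail to reject H0; the data do not provide sufficient evidence against H0.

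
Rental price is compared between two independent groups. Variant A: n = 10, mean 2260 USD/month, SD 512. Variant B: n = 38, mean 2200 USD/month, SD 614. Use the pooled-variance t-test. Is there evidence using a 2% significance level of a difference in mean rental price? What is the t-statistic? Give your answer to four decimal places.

Let group 1 = variant A, group 2 = variant B. H0: μ_1 = μ_2; H1: μ_1 ≠ μ_2 (two-sample pooled-variance t-test, two-sided).
s_p² = [(10−1)·512² + (38−1)·614²]/(10+38−2) = 354525
t = (2260 − 2200)/√[354525·(1/10 + 1/38)] = 0.2835
df = n₁ + n₂ − 2 = 46
Two-sided p-value ≈ 0.7780
Since p ≈ 0.7780 > α = 0.02, fail to reject H0; the data do not provide sufficient evidence against H0.

0.2835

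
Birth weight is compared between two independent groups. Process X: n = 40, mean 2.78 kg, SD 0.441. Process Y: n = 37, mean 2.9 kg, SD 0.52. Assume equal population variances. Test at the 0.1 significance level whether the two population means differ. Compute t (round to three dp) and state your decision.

t = -1.095; fail to reject H0

Let group 1 = process X, group 2 = process Y. H0: μ_1 = μ_2; H1: μ_1 ≠ μ_2 (two-sample pooled-variance t-test, two-sided).
s_p² = [(40−1)·0.441² + (37−1)·0.52²]/(40+37−2) = 0.230922
t = (2.78 − 2.9)/√[0.230922·(1/40 + 1/37)] = -1.095
df = n₁ + n₂ − 2 = 75
Two-sided p-value ≈ 0.277
Since p ≈ 0.277 > α = 0.1, fail to reject H0; the evidence is not statistically significant.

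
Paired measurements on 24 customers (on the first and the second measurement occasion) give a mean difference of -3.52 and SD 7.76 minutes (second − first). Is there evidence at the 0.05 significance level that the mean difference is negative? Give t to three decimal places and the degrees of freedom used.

H0: μ_d = 0; H1: μ_d < 0 (paired t-test on the differences, left-tailed).
t = d̄/(s_d/√n) = -3.52/(7.76/√24) = -2.222
df = n − 1 = 23
p-value = P(T ≤ -2.222) ≈ 0.018
Since p ≈ 0.018 < α = 0.05, reject H0; the evidence is statistically significant.

t = -2.222, df = 23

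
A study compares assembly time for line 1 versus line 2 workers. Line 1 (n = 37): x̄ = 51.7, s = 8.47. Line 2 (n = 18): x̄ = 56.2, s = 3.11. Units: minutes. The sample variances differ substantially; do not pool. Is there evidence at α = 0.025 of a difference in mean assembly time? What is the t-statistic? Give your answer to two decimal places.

-2.86

Let group 1 = line 1, group 2 = line 2. H0: μ_1 = μ_2; H1: μ_1 ≠ μ_2 (Welch's two-sample t-test, two-sided).
t = (x̄_1 − x̄_2)/√(s_1²/n_1 + s_2²/n_2) = (51.7 − 56.2)/√(8.47²/37 + 3.11²/18) = -2.86
Welch–Satterthwaite df ≈ 50.50
Two-sided p-value ≈ 0.006
Since p ≈ 0.006 < α = 0.025, reject H0; the data support H1.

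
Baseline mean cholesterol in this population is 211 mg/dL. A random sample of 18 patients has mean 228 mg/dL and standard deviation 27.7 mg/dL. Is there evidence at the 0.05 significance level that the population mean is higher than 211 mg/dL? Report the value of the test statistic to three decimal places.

H0: μ = 211; H1: μ > 211 (one-sample t-test, right-tailed).
t = (x̄ − μ₀)/(s/√n) = (228 − 211)/(27.7/√18) = 2.604
df = n − 1 = 17
p-value = P(T ≥ 2.604) ≈ 0.0093
Since p ≈ 0.0093 < α = 0.05, reject H0; the evidence is statistically significant.

2.604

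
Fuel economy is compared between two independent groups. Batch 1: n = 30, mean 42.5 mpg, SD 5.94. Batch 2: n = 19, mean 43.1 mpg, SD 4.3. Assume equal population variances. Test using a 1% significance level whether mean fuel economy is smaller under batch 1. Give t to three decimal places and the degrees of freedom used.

Let group 1 = batch 1, group 2 = batch 2. H0: μ_1 = μ_2; H1: μ_1 < μ_2 (two-sample pooled-variance t-test, left-tailed).
s_p² = [(30−1)·5.94² + (19−1)·4.3²]/(30+19−2) = 28.852
t = (42.5 − 43.1)/√[28.852·(1/30 + 1/19)] = -0.381
df = n₁ + n₂ − 2 = 47
p-value = P(T ≤ -0.381) ≈ 0.352
Since p ≈ 0.352 > α = 0.01, fail to reject H0; the data do not provide sufficient evidence against H0.

t = -0.381, df = 47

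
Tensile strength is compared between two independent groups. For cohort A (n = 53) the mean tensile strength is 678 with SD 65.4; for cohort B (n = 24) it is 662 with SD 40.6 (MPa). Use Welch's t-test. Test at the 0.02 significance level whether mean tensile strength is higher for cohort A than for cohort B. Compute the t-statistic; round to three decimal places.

Let group 1 = cohort A, group 2 = cohort B. H0: μ_1 = μ_2; H1: μ_1 > μ_2 (Welch's two-sample t-test, right-tailed).
t = (x̄_1 − x̄_2)/√(s_1²/n_1 + s_2²/n_2) = (678 − 662)/√(65.4²/53 + 40.6²/24) = 1.309
Welch–Satterthwaite df ≈ 67.55
p-value = P(T ≥ 1.309) ≈ 0.097
Since p ≈ 0.097 > α = 0.02, fail to reject H0; the evidence is not statistically significant.

1.309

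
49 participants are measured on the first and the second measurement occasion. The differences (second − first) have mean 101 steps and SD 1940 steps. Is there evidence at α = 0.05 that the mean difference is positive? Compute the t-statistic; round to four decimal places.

0.3644

H0: μ_d = 0; H1: μ_d > 0 (paired t-test on the differences, right-tailed).
t = d̄/(s_d/√n) = 101/(1940/√49) = 0.3644
df = n − 1 = 48
p-value = P(T ≥ 0.3644) ≈ 0.3586
Since p ≈ 0.3586 > α = 0.05, fail to reject H0; the data do not provide sufficient evidence against H0.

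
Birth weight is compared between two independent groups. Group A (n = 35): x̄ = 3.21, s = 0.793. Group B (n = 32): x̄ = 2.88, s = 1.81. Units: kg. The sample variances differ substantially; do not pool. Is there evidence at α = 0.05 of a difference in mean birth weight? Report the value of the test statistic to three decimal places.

0.951

Let group 1 = group A, group 2 = group B. H0: μ_1 = μ_2; H1: μ_1 ≠ μ_2 (Welch's two-sample t-test, two-sided).
t = (x̄_1 − x̄_2)/√(s_1²/n_1 + s_2²/n_2) = (3.21 − 2.88)/√(0.793²/35 + 1.81²/32) = 0.951
Welch–Satterthwaite df ≈ 41.67
Two-sided p-value ≈ 0.3470
Since p ≈ 0.3470 > α = 0.05, fail to reject H0; the data do not provide sufficient evidence against H0.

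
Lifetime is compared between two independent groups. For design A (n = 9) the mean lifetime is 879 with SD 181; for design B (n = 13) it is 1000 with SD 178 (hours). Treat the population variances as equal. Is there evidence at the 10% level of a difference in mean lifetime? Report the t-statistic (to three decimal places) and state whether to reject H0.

Let group 1 = design A, group 2 = design B. H0: μ_1 = μ_2; H1: μ_1 ≠ μ_2 (two-sample pooled-variance t-test, two-sided).
s_p² = [(9−1)·181² + (13−1)·178²]/(9+13−2) = 32114.8
t = (879 − 1000)/√[32114.8·(1/9 + 1/13)] = -1.557
df = n₁ + n₂ − 2 = 20
Two-sided p-value ≈ 0.135
Since p ≈ 0.135 > α = 0.1, fail to reject H0; the evidence is not statistically significant.

t = -1.557; fail to reject H0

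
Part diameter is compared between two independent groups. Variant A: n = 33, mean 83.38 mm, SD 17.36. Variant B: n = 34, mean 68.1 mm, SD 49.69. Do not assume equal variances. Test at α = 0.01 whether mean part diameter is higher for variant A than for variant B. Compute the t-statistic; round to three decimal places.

1.690

Let group 1 = variant A, group 2 = variant B. H0: μ_1 = μ_2; H1: μ_1 > μ_2 (Welch's two-sample t-test, right-tailed).
t = (x̄_1 − x̄_2)/√(s_1²/n_1 + s_2²/n_2) = (83.38 − 68.1)/√(17.36²/33 + 49.69²/34) = 1.690
Welch–Satterthwaite df ≈ 41.15
p-value = P(T ≥ 1.690) ≈ 0.049
Since p ≈ 0.049 > α = 0.01, fail to reject H0; the evidence is not statistically significant.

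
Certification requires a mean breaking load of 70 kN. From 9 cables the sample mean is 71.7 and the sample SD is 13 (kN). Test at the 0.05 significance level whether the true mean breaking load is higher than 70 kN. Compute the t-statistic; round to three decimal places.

0.392

H0: μ = 70; H1: μ > 70 (one-sample t-test, right-tailed).
t = (x̄ − μ₀)/(s/√n) = (71.7 − 70)/(13/√9) = 0.392
df = n − 1 = 8
p-value = P(T ≥ 0.392) ≈ 0.3525
Since p ≈ 0.3525 > α = 0.05, fail to reject H0; the data do not provide sufficient evidence against H0.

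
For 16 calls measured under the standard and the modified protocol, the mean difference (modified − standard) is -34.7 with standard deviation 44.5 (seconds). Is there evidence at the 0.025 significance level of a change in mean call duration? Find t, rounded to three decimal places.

H0: μ_d = 0; H1: μ_d ≠ 0 (paired t-test on the differences, two-sided).
t = d̄/(s_d/√n) = -34.7/(44.5/√16) = -3.119
df = n − 1 = 15
Two-sided p-value ≈ 0.0070
Since p ≈ 0.0070 < α = 0.025, reject H0; the evidence is statistically significant.

-3.119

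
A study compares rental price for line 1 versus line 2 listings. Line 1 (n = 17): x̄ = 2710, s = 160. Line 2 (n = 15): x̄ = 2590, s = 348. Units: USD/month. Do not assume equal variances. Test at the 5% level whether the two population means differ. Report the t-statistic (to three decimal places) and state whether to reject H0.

Let group 1 = line 1, group 2 = line 2. H0: μ_1 = μ_2; H1: μ_1 ≠ μ_2 (Welch's two-sample t-test, two-sided).
t = (x̄_1 − x̄_2)/√(s_1²/n_1 + s_2²/n_2) = (2710 − 2590)/√(160²/17 + 348²/15) = 1.226
Welch–Satterthwaite df ≈ 19.13
Two-sided p-value ≈ 0.235
Since p ≈ 0.235 > α = 0.05, fail to reject H0; the data do not provide sufficient evidence against H0.

t = 1.226; fail to reject H0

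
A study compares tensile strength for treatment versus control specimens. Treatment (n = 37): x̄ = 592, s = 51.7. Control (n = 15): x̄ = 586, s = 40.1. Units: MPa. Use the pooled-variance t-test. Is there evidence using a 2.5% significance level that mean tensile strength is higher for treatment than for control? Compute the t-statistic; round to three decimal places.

0.402

Let group 1 = treatment, group 2 = control. H0: μ_1 = μ_2; H1: μ_1 > μ_2 (two-sample pooled-variance t-test, right-tailed).
s_p² = [(37−1)·51.7² + (15−1)·40.1²]/(37+15−2) = 2374.72
t = (592 − 586)/√[2374.72·(1/37 + 1/15)] = 0.402
df = n₁ + n₂ − 2 = 50
p-value = P(T ≥ 0.402) ≈ 0.3446
Since p ≈ 0.3446 > α = 0.025, fail to reject H0; the evidence is not statistically significant.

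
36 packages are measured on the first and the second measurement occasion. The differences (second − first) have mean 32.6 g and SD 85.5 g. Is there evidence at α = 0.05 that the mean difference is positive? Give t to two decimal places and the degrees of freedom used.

H0: μ_d = 0; H1: μ_d > 0 (paired t-test on the differences, right-tailed).
t = d̄/(s_d/√n) = 32.6/(85.5/√36) = 2.29
df = n − 1 = 35
p-value = P(T ≥ 2.29) ≈ 0.014
Since p ≈ 0.014 < α = 0.05, reject H0; the data support H1.

t = 2.29, df = 35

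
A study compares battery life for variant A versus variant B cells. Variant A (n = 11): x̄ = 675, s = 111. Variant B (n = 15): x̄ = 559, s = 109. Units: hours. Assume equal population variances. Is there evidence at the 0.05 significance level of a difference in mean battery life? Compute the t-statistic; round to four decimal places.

2.6605

Let group 1 = variant A, group 2 = variant B. H0: μ_1 = μ_2; H1: μ_1 ≠ μ_2 (two-sample pooled-variance t-test, two-sided).
s_p² = [(11−1)·111² + (15−1)·109²]/(11+15−2) = 12064.3
t = (675 − 559)/√[12064.3·(1/11 + 1/15)] = 2.6605
df = n₁ + n₂ − 2 = 24
Two-sided p-value ≈ 0.0137
Since p ≈ 0.0137 < α = 0.05, reject H0; the data support H1.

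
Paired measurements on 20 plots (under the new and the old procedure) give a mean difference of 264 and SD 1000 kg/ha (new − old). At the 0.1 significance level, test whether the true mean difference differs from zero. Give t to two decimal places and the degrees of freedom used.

H0: μ_d = 0; H1: μ_d ≠ 0 (paired t-test on the differences, two-sided).
t = d̄/(s_d/√n) = 264/(1000/√20) = 1.18
df = n − 1 = 19
Two-sided p-value ≈ 0.2523
Since p ≈ 0.2523 > α = 0.1, fail to reject H0; the data do not provide sufficient evidence against H0.

t = 1.18, df = 19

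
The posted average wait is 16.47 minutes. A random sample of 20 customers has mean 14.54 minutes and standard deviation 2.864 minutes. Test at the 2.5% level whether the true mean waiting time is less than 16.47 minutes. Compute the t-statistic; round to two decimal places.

-3.01

H0: μ = 16.47; H1: μ < 16.47 (one-sample t-test, left-tailed).
t = (x̄ − μ₀)/(s/√n) = (14.54 − 16.47)/(2.864/√20) = -3.01
df = n − 1 = 19
p-value = P(T ≤ -3.01) ≈ 0.0036
Since p ≈ 0.0036 < α = 0.025, reject H0; the evidence is statistically significant.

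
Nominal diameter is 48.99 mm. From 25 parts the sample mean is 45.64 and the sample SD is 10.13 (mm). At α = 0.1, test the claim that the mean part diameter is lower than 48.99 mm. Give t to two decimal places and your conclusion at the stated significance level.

t = -1.65; reject H0

H0: μ = 48.99; H1: μ < 48.99 (one-sample t-test, left-tailed).
t = (x̄ − μ₀)/(s/√n) = (45.64 − 48.99)/(10.13/√25) = -1.65
df = n − 1 = 24
p-value = P(T ≤ -1.65) ≈ 0.056
Since p ≈ 0.056 < α = 0.1, reject H0; the data support H1.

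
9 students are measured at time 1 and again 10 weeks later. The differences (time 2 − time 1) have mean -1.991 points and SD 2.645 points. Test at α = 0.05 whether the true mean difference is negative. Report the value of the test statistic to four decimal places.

-2.2582

H0: μ_d = 0; H1: μ_d < 0 (paired t-test on the differences, left-tailed).
t = d̄/(s_d/√n) = -1.991/(2.645/√9) = -2.2582
df = n − 1 = 8
p-value = P(T ≤ -2.2582) ≈ 0.027
Since p ≈ 0.027 < α = 0.05, reject H0; the evidence is statistically significant.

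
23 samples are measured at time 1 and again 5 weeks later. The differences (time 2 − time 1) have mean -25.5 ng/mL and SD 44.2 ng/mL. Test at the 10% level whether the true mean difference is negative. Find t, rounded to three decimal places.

-2.767

H0: μ_d = 0; H1: μ_d < 0 (paired t-test on the differences, left-tailed).
t = d̄/(s_d/√n) = -25.5/(44.2/√23) = -2.767
df = n − 1 = 22
p-value = P(T ≤ -2.767) ≈ 0.006
Since p ≈ 0.006 < α = 0.1, reject H0; the data support H1.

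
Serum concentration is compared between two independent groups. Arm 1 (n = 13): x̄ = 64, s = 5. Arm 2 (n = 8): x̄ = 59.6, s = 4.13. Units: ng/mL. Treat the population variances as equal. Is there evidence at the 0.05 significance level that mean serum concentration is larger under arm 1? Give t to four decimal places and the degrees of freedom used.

Let group 1 = arm 1, group 2 = arm 2. H0: μ_1 = μ_2; H1: μ_1 > μ_2 (two-sample pooled-variance t-test, right-tailed).
s_p² = [(13−1)·5² + (8−1)·4.13²]/(13+8−2) = 22.0736
t = (64 − 59.6)/√[22.0736·(1/13 + 1/8)] = 2.0841
df = n₁ + n₂ − 2 = 19
p-value = P(T ≥ 2.0841) ≈ 0.025
Since p ≈ 0.025 < α = 0.05, reject H0; the evidence is statistically significant.

t = 2.0841, df = 19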